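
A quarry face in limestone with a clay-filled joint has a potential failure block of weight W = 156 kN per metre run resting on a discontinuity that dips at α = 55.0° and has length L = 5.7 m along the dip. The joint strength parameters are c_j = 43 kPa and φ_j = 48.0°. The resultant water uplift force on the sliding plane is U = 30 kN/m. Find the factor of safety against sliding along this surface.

FS = 2.43

Resolving the block weight along and normal to the plane and applying the Mohr–Coulomb strength on the joint:
N' = W cosα − U = 156·cos55.0° − 30 = 59.5 kN/m
Driving force T = W sinα = 156·sin55.0° = 127.8 kN/m
Resisting force R = c_j·L + N'·tanφ_j = 43·5.7 + 59.5·tan48.0° = 245.1 + 66.1 = 311.2 kN/m
FS = R / T = 311.2 / 127.8 = 2.435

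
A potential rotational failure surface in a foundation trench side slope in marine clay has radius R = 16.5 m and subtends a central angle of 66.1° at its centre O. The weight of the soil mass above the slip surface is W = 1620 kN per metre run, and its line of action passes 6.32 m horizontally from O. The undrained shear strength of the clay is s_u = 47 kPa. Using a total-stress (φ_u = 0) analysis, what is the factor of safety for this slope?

Taking moments about the centre O, the resisting moment is provided by the undrained shear strength acting along the arc:
Arc length L_a = R·θ = 16.5·(66.1°·π/180) = 16.5·1.1537 = 19.04 m
M_R = s_u·L_a·R = 47·19.04·16.5 = 14762.0 kN·m/m
M_D = W·d = 1620·6.32 = 10238.4 kN·m/m
FS = M_R / M_D = 14762.0 / 10238.4 = 1.442

FS = 1.44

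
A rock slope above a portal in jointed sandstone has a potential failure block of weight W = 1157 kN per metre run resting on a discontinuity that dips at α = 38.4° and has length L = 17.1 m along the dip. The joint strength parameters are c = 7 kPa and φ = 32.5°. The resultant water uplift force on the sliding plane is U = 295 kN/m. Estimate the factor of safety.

FS = 0.71

Resolving the block weight along and normal to the plane and applying the Mohr–Coulomb strength on the joint:
N' = W cosα − U = 1157·cos38.4° − 295 = 611.7 kN/m
Driving force T = W sinα = 1157·sin38.4° = 718.7 kN/m
Resisting force R = c·L + N'·tanφ = 7·17.1 + 611.7·tan32.5° = 119.7 + 389.7 = 509.4 kN/m
FS = R / T = 509.4 / 718.7 = 0.709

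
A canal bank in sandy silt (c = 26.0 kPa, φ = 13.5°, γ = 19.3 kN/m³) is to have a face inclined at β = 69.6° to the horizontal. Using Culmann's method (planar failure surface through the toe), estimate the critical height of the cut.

H_c = 11.10 m

Culmann's analysis gives the critical failure plane at α_cr = (β + φ)/2 = (69.6 + 13.5)/2 = 41.5°, and the critical height
H_c = (4c/γ) · sinβ cosφ / [1 − cos(β − φ)]
    = (4·26.0/19.3) · sin69.6°·cos13.5° / [1 − cos(56.1°)]
    = 5.389 · 0.9373·0.9724 / [1 − 0.5577]
    = 5.389 · 0.9114 / 0.4423
    = 11.10 m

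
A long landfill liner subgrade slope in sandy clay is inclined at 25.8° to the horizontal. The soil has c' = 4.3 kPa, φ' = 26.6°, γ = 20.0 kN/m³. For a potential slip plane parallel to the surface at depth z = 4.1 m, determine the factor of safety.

For an infinite slope with a slip plane parallel to the surface (no pore pressure): FS = [c' + γz cos²β tanφ'] / [γz sinβ cosβ].
γz = 20.0·4.1 = 82.00 kN/m²
Numerator = 4.3 + 82.00·cos²25.8°·tan26.6° = 4.3 + 82.00·0.8106·0.5008 = 37.584 kPa
Denominator = 82.00·sin25.8°·cos25.8° = 82.00·0.4352·0.9003 = 32.131 kPa
FS = 37.584 / 32.131 = 1.170

FS = 1.17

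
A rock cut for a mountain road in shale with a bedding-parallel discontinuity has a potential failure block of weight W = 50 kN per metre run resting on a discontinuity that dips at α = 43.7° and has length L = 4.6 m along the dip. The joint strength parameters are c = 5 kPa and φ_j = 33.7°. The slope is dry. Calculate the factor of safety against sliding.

Resolving the block weight along and normal to the plane and applying the Mohr–Coulomb strength on the joint:
N' = W cosα = 50·cos43.7° = 36.1 kN/m
Driving force T = W sinα = 50·sin43.7° = 34.5 kN/m
Resisting force R = c·L + N'·tanφ_j = 5·4.6 + 36.1·tan33.7° = 23.0 + 24.1 = 47.1 kN/m
FS = R / T = 47.1 / 34.5 = 1.364

FS = 1.36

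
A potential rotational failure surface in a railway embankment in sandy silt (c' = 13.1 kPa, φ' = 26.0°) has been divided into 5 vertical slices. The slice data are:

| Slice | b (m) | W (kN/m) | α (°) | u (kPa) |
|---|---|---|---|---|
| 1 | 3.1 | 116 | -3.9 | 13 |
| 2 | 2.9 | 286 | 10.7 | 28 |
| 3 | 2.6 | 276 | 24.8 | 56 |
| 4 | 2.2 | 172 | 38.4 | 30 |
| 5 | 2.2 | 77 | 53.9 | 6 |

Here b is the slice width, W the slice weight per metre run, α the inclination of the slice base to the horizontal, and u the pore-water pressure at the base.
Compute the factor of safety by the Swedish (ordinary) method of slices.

FS = 1.26

Ordinary method of slices: FS = Σ[c'·Δl_i + (W_i cosα_i − u_i·Δl_i)·tanφ'] / Σ W_i sinα_i, with Δl_i = b_i / cosα_i.
Slice 1: Δl = 3.1/cos(-3.9°) = 3.107 m; N'_1 = 116·cos(-3.9°) − 13·3.107 = 75.3; c'Δl = 40.70; W sinα = -7.9
Slice 2: Δl = 2.9/cos10.7° = 2.951 m; N'_2 = 286·cos10.7° − 28·2.951 = 198.4; c'Δl = 38.66; W sinα = 53.1
Slice 3: Δl = 2.6/cos24.8° = 2.864 m; N'_3 = 276·cos24.8° − 56·2.864 = 90.2; c'Δl = 37.52; W sinα = 115.8
Slice 4: Δl = 2.2/cos38.4° = 2.807 m; N'_4 = 172·cos38.4° − 30·2.807 = 50.6; c'Δl = 36.77; W sinα = 106.8
Slice 5: Δl = 2.2/cos53.9° = 3.734 m; N'_5 = 77·cos53.9° − 6·3.734 = 23.0; c'Δl = 48.91; W sinα = 62.2
Σc'Δl = 202.6 kN/m; ΣN' = 437.4 kN/m; ΣW sinα = 330.0 kN/m
Resisting = 202.6 + 437.4·tan26.0° = 202.6 + 213.3 = 415.9 kN/m
FS = 415.9 / 330.0 = 1.260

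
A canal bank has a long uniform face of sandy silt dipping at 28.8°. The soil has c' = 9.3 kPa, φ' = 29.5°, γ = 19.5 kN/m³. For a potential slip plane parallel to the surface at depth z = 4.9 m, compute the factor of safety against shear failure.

FS = 1.26

For an infinite slope with a slip plane parallel to the surface (no pore pressure): FS = [c' + γz cos²β tanφ'] / [γz sinβ cosβ].
γz = 19.5·4.9 = 95.55 kN/m²
Numerator = 9.3 + 95.55·cos²28.8°·tan29.5° = 9.3 + 95.55·0.7679·0.5658 = 50.813 kPa
Denominator = 95.55·sin28.8°·cos28.8° = 95.55·0.4818·0.8763 = 40.338 kPa
FS = 50.813 / 40.338 = 1.260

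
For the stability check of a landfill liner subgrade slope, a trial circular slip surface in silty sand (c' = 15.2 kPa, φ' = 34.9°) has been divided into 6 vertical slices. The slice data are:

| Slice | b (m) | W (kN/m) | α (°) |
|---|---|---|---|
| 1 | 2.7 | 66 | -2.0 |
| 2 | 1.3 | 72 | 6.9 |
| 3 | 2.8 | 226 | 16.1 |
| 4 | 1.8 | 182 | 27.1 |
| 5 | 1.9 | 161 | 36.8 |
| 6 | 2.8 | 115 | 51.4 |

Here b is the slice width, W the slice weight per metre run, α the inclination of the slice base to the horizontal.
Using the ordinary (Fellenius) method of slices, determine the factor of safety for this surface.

Ordinary method of slices: FS = Σ[c'·Δl_i + (W_i cosα_i)·tanφ'] / Σ W_i sinα_i, with Δl_i = b_i / cosα_i.
Slice 1: Δl = 2.7/cos(-2.0°) = 2.702 m; N'_1 = 66·cos(-2.0°) = 66.0; c'Δl = 41.07; W sinα = -2.3
Slice 2: Δl = 1.3/cos6.9° = 1.309 m; N'_2 = 72·cos6.9° = 71.5; c'Δl = 19.90; W sinα = 8.6
Slice 3: Δl = 2.8/cos16.1° = 2.914 m; N'_3 = 226·cos16.1° = 217.1; c'Δl = 44.30; W sinα = 62.7
Slice 4: Δl = 1.8/cos27.1° = 2.022 m; N'_4 = 182·cos27.1° = 162.0; c'Δl = 30.73; W sinα = 82.9
Slice 5: Δl = 1.9/cos36.8° = 2.373 m; N'_5 = 161·cos36.8° = 128.9; c'Δl = 36.07; W sinα = 96.4
Slice 6: Δl = 2.8/cos51.4° = 4.488 m; N'_6 = 115·cos51.4° = 71.7; c'Δl = 68.22; W sinα = 89.9
Σc'Δl = 240.3 kN/m; ΣN' = 717.3 kN/m; ΣW sinα = 338.2 kN/m
Resisting = 240.3 + 717.3·tan34.9° = 240.3 + 500.4 = 740.7 kN/m
FS = 740.7 / 338.2 = 2.190

FS = 2.19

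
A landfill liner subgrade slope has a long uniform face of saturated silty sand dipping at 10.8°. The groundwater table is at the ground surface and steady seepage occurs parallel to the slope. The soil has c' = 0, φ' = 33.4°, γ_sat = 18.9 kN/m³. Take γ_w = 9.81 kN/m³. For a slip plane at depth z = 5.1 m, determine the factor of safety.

FS = 1.66

With seepage parallel to the slope and the water table at the surface, the effective normal stress on the slip plane uses the buoyant unit weight γ' = γ_sat − γ_w while the driving shear stress uses γ_sat:
FS = [c' + γ' z cos²β tanφ'] / [γ_sat z sinβ cosβ]
(For c' = 0 this reduces to FS = (γ'/γ_sat)·tanφ'/tanβ.)
γ' = 18.9 − 9.81 = 9.09 kN/m³
Numerator = 0.0 + 9.09·5.1·cos²10.8°·tan33.4° = 0.0 + 9.09·5.1·0.9649·0.6594 = 29.495 kPa
Denominator = 18.9·5.1·sin10.8°·cos10.8° = 18.9·5.1·0.1874·0.9823 = 17.742 kPa
FS = 29.495 / 17.742 = 1.662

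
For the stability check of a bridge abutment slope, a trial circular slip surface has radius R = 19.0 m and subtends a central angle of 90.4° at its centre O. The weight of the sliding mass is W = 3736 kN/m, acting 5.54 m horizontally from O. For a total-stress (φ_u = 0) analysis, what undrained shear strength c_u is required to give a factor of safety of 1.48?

FS = c_u·L_a·R / (W·d), so c_u = FS·W·d / (L_a·R).
Arc length L_a = R·θ = 19.0·(90.4°·π/180) = 19.0·1.5778 = 29.98 m
c_u = 1.48·3736·5.54 / (29.98·19.0) = 30632.2 / 569.58 = 53.78 kPa

c_u = 53.8 kPa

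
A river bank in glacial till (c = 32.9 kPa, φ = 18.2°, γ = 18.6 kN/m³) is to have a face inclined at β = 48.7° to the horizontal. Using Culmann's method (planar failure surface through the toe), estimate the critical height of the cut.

H_c = 36.49 m

Culmann's analysis gives the critical failure plane at α_cr = (β + φ)/2 = (48.7 + 18.2)/2 = 33.5°, and the critical height
H_c = (4c/γ) · sinβ cosφ / [1 − cos(β − φ)]
    = (4·32.9/18.6) · sin48.7°·cos18.2° / [1 − cos(30.5°)]
    = 7.075 · 0.7513·0.9500 / [1 − 0.8616]
    = 7.075 · 0.7137 / 0.1384
    = 36.49 m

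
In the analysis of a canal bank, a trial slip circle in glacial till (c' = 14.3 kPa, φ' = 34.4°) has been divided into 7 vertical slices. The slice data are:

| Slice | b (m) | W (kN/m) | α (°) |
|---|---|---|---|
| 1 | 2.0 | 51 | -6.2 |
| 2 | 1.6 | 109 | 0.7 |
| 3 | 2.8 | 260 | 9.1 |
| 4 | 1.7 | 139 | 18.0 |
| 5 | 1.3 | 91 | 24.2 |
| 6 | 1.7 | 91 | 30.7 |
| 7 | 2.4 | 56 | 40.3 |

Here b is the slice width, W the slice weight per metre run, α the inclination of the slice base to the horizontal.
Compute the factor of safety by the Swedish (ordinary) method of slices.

FS = 3.64

Ordinary method of slices: FS = Σ[c'·Δl_i + (W_i cosα_i)·tanφ'] / Σ W_i sinα_i, with Δl_i = b_i / cosα_i.
Slice 1: Δl = 2.0/cos(-6.2°) = 2.012 m; N'_1 = 51·cos(-6.2°) = 50.7; c'Δl = 28.77; W sinα = -5.5
Slice 2: Δl = 1.6/cos0.7° = 1.600 m; N'_2 = 109·cos0.7° = 109.0; c'Δl = 22.88; W sinα = 1.3
Slice 3: Δl = 2.8/cos9.1° = 2.836 m; N'_3 = 260·cos9.1° = 256.7; c'Δl = 40.55; W sinα = 41.1
Slice 4: Δl = 1.7/cos18.0° = 1.787 m; N'_4 = 139·cos18.0° = 132.2; c'Δl = 25.56; W sinα = 43.0
Slice 5: Δl = 1.3/cos24.2° = 1.425 m; N'_5 = 91·cos24.2° = 83.0; c'Δl = 20.38; W sinα = 37.3
Slice 6: Δl = 1.7/cos30.7° = 1.977 m; N'_6 = 91·cos30.7° = 78.2; c'Δl = 28.27; W sinα = 46.5
Slice 7: Δl = 2.4/cos40.3° = 3.147 m; N'_7 = 56·cos40.3° = 42.7; c'Δl = 45.00; W sinα = 36.2
Σc'Δl = 211.4 kN/m; ΣN' = 752.6 kN/m; ΣW sinα = 199.9 kN/m
Resisting = 211.4 + 752.6·tan34.4° = 211.4 + 515.3 = 726.7 kN/m
FS = 726.7 / 199.9 = 3.636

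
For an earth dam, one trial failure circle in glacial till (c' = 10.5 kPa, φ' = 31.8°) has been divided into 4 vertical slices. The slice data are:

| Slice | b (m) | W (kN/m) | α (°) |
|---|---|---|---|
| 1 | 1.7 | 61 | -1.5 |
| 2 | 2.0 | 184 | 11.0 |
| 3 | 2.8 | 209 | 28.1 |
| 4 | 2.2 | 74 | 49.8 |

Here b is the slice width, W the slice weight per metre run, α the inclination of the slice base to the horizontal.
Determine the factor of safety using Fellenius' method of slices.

Ordinary method of slices: FS = Σ[c'·Δl_i + (W_i cosα_i)·tanφ'] / Σ W_i sinα_i, with Δl_i = b_i / cosα_i.
Slice 1: Δl = 1.7/cos(-1.5°) = 1.701 m; N'_1 = 61·cos(-1.5°) = 61.0; c'Δl = 17.86; W sinα = -1.6
Slice 2: Δl = 2.0/cos11.0° = 2.037 m; N'_2 = 184·cos11.0° = 180.6; c'Δl = 21.39; W sinα = 35.1
Slice 3: Δl = 2.8/cos28.1° = 3.174 m; N'_3 = 209·cos28.1° = 184.4; c'Δl = 33.33; W sinα = 98.4
Slice 4: Δl = 2.2/cos49.8° = 3.408 m; N'_4 = 74·cos49.8° = 47.8; c'Δl = 35.79; W sinα = 56.5
Σc'Δl = 108.4 kN/m; ΣN' = 473.7 kN/m; ΣW sinα = 188.5 kN/m
Resisting = 108.4 + 473.7·tan31.8° = 108.4 + 293.7 = 402.1 kN/m
FS = 402.1 / 188.5 = 2.133

FS = 2.13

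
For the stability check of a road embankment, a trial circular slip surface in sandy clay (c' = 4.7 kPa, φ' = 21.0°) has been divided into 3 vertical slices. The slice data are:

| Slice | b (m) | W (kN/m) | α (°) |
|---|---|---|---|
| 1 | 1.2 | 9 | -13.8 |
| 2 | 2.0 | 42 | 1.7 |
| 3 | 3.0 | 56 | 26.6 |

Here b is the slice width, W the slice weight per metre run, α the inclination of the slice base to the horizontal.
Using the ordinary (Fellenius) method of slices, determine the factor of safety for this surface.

FS = 2.88

Ordinary method of slices: FS = Σ[c'·Δl_i + (W_i cosα_i)·tanφ'] / Σ W_i sinα_i, with Δl_i = b_i / cosα_i.
Slice 1: Δl = 1.2/cos(-13.8°) = 1.236 m; N'_1 = 9·cos(-13.8°) = 8.7; c'Δl = 5.81; W sinα = -2.1
Slice 2: Δl = 2.0/cos1.7° = 2.001 m; N'_2 = 42·cos1.7° = 42.0; c'Δl = 9.40; W sinα = 1.2
Slice 3: Δl = 3.0/cos26.6° = 3.355 m; N'_3 = 56·cos26.6° = 50.1; c'Δl = 15.77; W sinα = 25.1
Σc'Δl = 31.0 kN/m; ΣN' = 100.8 kN/m; ΣW sinα = 24.2 kN/m
Resisting = 31.0 + 100.8·tan21.0° = 31.0 + 38.7 = 69.7 kN/m
FS = 69.7 / 24.2 = 2.882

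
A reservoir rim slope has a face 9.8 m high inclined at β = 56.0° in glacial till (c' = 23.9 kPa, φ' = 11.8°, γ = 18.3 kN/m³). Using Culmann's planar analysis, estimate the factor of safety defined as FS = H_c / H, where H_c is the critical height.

H_c = (4c'/γ) · sinβ cosφ' / [1 − cos(β − φ')]
    = (4·23.9/18.3) · sin56.0°·cos11.8° / [1 − cos44.2°]
    = 5.224 · 0.8115 / 0.2831 = 14.98 m
FS = H_c / H = 14.98 / 9.8 = 1.528

FS = 1.53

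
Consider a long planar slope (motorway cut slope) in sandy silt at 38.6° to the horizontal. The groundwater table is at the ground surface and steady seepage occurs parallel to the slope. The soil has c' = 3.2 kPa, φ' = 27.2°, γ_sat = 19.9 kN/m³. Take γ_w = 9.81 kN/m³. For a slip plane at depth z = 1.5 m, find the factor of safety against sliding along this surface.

With seepage parallel to the slope and the water table at the surface, the effective normal stress on the slip plane uses the buoyant unit weight γ' = γ_sat − γ_w while the driving shear stress uses γ_sat:
FS = [c' + γ' z cos²β tanφ'] / [γ_sat z sinβ cosβ]
γ' = 19.9 − 9.81 = 10.09 kN/m³
Numerator = 3.2 + 10.09·1.5·cos²38.6°·tan27.2° = 3.2 + 10.09·1.5·0.6108·0.5139 = 7.951 kPa
Denominator = 19.9·1.5·sin38.6°·cos38.6° = 19.9·1.5·0.6239·0.7815 = 14.554 kPa
FS = 7.951 / 14.554 = 0.546

FS = 0.55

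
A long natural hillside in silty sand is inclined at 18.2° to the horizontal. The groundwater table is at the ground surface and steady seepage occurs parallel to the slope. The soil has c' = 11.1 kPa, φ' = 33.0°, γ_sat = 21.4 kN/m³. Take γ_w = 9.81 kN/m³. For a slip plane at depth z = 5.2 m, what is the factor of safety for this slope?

With seepage parallel to the slope and the water table at the surface, the effective normal stress on the slip plane uses the buoyant unit weight γ' = γ_sat − γ_w while the driving shear stress uses γ_sat:
FS = [c' + γ' z cos²β tanφ'] / [γ_sat z sinβ cosβ]
γ' = 21.4 − 9.81 = 11.59 kN/m³
Numerator = 11.1 + 11.59·5.2·cos²18.2°·tan33.0° = 11.1 + 11.59·5.2·0.9024·0.6494 = 46.420 kPa
Denominator = 21.4·5.2·sin18.2°·cos18.2° = 21.4·5.2·0.3123·0.9500 = 33.018 kPa
FS = 46.420 / 33.018 = 1.406

FS = 1.41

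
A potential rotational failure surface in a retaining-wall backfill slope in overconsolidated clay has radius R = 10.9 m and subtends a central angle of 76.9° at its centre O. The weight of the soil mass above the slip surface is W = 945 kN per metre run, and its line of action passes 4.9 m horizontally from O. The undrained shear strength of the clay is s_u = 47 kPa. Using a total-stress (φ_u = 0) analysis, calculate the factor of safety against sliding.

FS = 1.62

Taking moments about the centre O, the resisting moment is provided by the undrained shear strength acting along the arc:
Arc length L_a = R·θ = 10.9·(76.9°·π/180) = 10.9·1.3422 = 14.63 m
M_R = s_u·L_a·R = 47·14.63·10.9 = 7494.7 kN·m/m
M_D = W·d = 945·4.9 = 4630.5 kN·m/m
FS = M_R / M_D = 7494.7 / 4630.5 = 1.619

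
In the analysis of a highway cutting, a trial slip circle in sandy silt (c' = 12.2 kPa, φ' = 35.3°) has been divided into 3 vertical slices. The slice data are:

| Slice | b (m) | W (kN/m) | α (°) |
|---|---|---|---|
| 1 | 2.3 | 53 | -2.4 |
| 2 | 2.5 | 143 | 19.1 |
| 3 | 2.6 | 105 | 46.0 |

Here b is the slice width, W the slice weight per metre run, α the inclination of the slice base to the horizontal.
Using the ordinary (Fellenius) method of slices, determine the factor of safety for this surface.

FS = 2.42

Ordinary method of slices: FS = Σ[c'·Δl_i + (W_i cosα_i)·tanφ'] / Σ W_i sinα_i, with Δl_i = b_i / cosα_i.
Slice 1: Δl = 2.3/cos(-2.4°) = 2.302 m; N'_1 = 53·cos(-2.4°) = 53.0; c'Δl = 28.08; W sinα = -2.2
Slice 2: Δl = 2.5/cos19.1° = 2.646 m; N'_2 = 143·cos19.1° = 135.1; c'Δl = 32.28; W sinα = 46.8
Slice 3: Δl = 2.6/cos46.0° = 3.743 m; N'_3 = 105·cos46.0° = 72.9; c'Δl = 45.66; W sinα = 75.5
Σc'Δl = 106.0 kN/m; ΣN' = 261.0 kN/m; ΣW sinα = 120.1 kN/m
Resisting = 106.0 + 261.0·tan35.3° = 106.0 + 184.8 = 290.8 kN/m
FS = 290.8 / 120.1 = 2.422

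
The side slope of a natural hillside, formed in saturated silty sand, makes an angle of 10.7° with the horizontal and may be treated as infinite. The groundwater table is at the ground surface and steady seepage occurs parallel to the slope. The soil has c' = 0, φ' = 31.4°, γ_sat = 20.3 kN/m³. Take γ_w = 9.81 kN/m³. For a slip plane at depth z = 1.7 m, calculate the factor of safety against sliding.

FS = 1.67

With seepage parallel to the slope and the water table at the surface, the effective normal stress on the slip plane uses the buoyant unit weight γ' = γ_sat − γ_w while the driving shear stress uses γ_sat:
FS = [c' + γ' z cos²β tanφ'] / [γ_sat z sinβ cosβ]
(For c' = 0 this reduces to FS = (γ'/γ_sat)·tanφ'/tanβ.)
γ' = 20.3 − 9.81 = 10.49 kN/m³
Numerator = 0.0 + 10.49·1.7·cos²10.7°·tan31.4° = 0.0 + 10.49·1.7·0.9655·0.6104 = 10.510 kPa
Denominator = 20.3·1.7·sin10.7°·cos10.7° = 20.3·1.7·0.1857·0.9826 = 6.296 kPa
FS = 10.510 / 6.296 = 1.669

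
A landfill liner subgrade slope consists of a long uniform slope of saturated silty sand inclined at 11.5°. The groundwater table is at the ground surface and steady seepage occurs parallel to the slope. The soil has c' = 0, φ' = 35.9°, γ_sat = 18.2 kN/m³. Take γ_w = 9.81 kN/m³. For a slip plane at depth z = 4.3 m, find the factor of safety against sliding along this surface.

FS = 1.64

With seepage parallel to the slope and the water table at the surface, the effective normal stress on the slip plane uses the buoyant unit weight γ' = γ_sat − γ_w while the driving shear stress uses γ_sat:
FS = [c' + γ' z cos²β tanφ'] / [γ_sat z sinβ cosβ]
(For c' = 0 this reduces to FS = (γ'/γ_sat)·tanφ'/tanβ.)
γ' = 18.2 − 9.81 = 8.39 kN/m³
Numerator = 0.0 + 8.39·4.3·cos²11.5°·tan35.9° = 0.0 + 8.39·4.3·0.9603·0.7239 = 25.077 kPa
Denominator = 18.2·4.3·sin11.5°·cos11.5° = 18.2·4.3·0.1994·0.9799 = 15.289 kPa
FS = 25.077 / 15.289 = 1.640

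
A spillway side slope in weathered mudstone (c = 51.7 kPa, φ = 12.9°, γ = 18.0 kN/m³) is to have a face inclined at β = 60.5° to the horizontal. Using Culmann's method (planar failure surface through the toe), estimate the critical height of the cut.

H_c = 29.93 m

Culmann's analysis gives the critical failure plane at α_cr = (β + φ)/2 = (60.5 + 12.9)/2 = 36.7°, and the critical height
H_c = (4c/γ) · sinβ cosφ / [1 − cos(β − φ)]
    = (4·51.7/18.0) · sin60.5°·cos12.9° / [1 − cos(47.6°)]
    = 11.489 · 0.8704·0.9748 / [1 − 0.6743]
    = 11.489 · 0.8484 / 0.3257
    = 29.93 m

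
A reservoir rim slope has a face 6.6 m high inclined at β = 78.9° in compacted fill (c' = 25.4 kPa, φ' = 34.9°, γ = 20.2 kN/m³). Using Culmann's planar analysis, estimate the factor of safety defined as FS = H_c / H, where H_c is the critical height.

FS = 2.19

H_c = (4c'/γ) · sinβ cosφ' / [1 − cos(β − φ')]
    = (4·25.4/20.2) · sin78.9°·cos34.9° / [1 − cos44.0°]
    = 5.030 · 0.8048 / 0.2807 = 14.42 m
FS = H_c / H = 14.42 / 6.6 = 2.185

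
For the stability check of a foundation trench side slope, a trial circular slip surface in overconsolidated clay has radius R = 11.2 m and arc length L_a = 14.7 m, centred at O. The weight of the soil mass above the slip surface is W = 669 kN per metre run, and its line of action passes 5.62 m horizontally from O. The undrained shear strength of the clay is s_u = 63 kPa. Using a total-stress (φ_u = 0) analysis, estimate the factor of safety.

FS = 2.76

Taking moments about the centre O, the resisting moment is provided by the undrained shear strength acting along the arc:
M_R = s_u·L_a·R = 63·14.70·11.2 = 10372.3 kN·m/m
M_D = W·d = 669·5.62 = 3759.8 kN·m/m
FS = M_R / M_D = 10372.3 / 3759.8 = 2.759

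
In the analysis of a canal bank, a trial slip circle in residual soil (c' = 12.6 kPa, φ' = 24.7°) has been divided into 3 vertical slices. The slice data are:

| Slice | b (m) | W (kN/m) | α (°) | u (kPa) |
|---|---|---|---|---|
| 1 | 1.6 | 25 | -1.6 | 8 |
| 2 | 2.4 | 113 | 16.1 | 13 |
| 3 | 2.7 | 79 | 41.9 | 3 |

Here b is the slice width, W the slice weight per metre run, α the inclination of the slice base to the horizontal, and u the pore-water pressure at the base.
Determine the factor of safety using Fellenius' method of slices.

Ordinary method of slices: FS = Σ[c'·Δl_i + (W_i cosα_i − u_i·Δl_i)·tanφ'] / Σ W_i sinα_i, with Δl_i = b_i / cosα_i.
Slice 1: Δl = 1.6/cos(-1.6°) = 1.601 m; N'_1 = 25·cos(-1.6°) − 8·1.601 = 12.2; c'Δl = 20.17; W sinα = -0.7
Slice 2: Δl = 2.4/cos16.1° = 2.498 m; N'_2 = 113·cos16.1° − 13·2.498 = 76.1; c'Δl = 31.47; W sinα = 31.3
Slice 3: Δl = 2.7/cos41.9° = 3.628 m; N'_3 = 79·cos41.9° − 3·3.628 = 47.9; c'Δl = 45.71; W sinα = 52.8
Σc'Δl = 97.3 kN/m; ΣN' = 136.2 kN/m; ΣW sinα = 83.4 kN/m
Resisting = 97.3 + 136.2·tan24.7° = 97.3 + 62.6 = 160.0 kN/m
FS = 160.0 / 83.4 = 1.918

FS = 1.92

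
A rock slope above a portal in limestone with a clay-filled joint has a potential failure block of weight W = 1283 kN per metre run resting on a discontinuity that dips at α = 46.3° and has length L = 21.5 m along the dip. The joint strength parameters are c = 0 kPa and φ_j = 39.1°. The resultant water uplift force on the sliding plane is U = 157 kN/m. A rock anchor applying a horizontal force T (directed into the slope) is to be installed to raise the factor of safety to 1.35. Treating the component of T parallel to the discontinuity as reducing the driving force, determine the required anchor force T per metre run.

T = 434 kN/m

Resolving forces along and normal to the sliding plane, with the horizontal anchor force T adding T·sinα to the effective normal force and T·cosα acting up the plane against the driving force:
FS = [cL + (W cosα − U + T sinα) tanφ_j] / [W sinα − T cosα]
Without the anchor: N' = 729.4 kN/m, driving T_d = 927.6 kN/m, resisting R = 0·21.5 + 729.4·tan39.1° = 592.8 kN/m, FS = 0.64.
Setting FS = 1.35 and solving for T:
1.35·(927.6 − T cos46.3°) = 592.8 + T sin46.3°·tan39.1°
T·(sin46.3°·tan39.1° + 1.35·cos46.3°) = 1.35·927.6 − 592.8
T·(0.7230·0.8127 + 1.35·0.6909) = 1252.2 − 592.8 = 659.4
T·1.5202 = 659.4
T = 433.8 kN/m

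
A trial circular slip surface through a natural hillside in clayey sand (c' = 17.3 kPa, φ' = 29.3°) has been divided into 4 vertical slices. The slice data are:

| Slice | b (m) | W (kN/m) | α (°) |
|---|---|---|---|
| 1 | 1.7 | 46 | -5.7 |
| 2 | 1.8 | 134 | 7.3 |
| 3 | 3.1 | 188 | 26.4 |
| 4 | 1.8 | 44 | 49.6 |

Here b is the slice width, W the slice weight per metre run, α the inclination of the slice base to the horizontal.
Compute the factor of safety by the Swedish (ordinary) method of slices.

Ordinary method of slices: FS = Σ[c'·Δl_i + (W_i cosα_i)·tanφ'] / Σ W_i sinα_i, with Δl_i = b_i / cosα_i.
Slice 1: Δl = 1.7/cos(-5.7°) = 1.708 m; N'_1 = 46·cos(-5.7°) = 45.8; c'Δl = 29.56; W sinα = -4.6
Slice 2: Δl = 1.8/cos7.3° = 1.815 m; N'_2 = 134·cos7.3° = 132.9; c'Δl = 31.39; W sinα = 17.0
Slice 3: Δl = 3.1/cos26.4° = 3.461 m; N'_3 = 188·cos26.4° = 168.4; c'Δl = 59.87; W sinα = 83.6
Slice 4: Δl = 1.8/cos49.6° = 2.777 m; N'_4 = 44·cos49.6° = 28.5; c'Δl = 48.05; W sinα = 33.5
Σc'Δl = 168.9 kN/m; ΣN' = 375.6 kN/m; ΣW sinα = 129.6 kN/m
Resisting = 168.9 + 375.6·tan29.3° = 168.9 + 210.8 = 379.6 kN/m
FS = 379.6 / 129.6 = 2.930

FS = 2.93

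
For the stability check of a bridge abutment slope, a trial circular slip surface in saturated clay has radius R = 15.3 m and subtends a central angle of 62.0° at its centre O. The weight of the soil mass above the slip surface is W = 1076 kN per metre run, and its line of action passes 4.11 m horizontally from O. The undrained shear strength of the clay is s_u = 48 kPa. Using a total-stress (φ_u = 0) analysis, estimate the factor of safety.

Taking moments about the centre O, the resisting moment is provided by the undrained shear strength acting along the arc:
Arc length L_a = R·θ = 15.3·(62.0°·π/180) = 15.3·1.0821 = 16.56 m
M_R = s_u·L_a·R = 48·16.56·15.3 = 12158.9 kN·m/m
M_D = W·d = 1076·4.11 = 4422.4 kN·m/m
FS = M_R / M_D = 12158.9 / 4422.4 = 2.749

FS = 2.75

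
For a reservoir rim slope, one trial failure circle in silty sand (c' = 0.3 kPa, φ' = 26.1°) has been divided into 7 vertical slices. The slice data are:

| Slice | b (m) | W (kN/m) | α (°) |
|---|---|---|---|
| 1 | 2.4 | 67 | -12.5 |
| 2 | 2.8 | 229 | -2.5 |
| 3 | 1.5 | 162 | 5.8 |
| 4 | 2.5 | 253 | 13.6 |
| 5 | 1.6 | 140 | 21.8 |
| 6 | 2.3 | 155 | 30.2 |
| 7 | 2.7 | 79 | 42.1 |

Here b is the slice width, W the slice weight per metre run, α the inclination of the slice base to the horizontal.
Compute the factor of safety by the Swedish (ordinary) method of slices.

FS = 2.16

Ordinary method of slices: FS = Σ[c'·Δl_i + (W_i cosα_i)·tanφ'] / Σ W_i sinα_i, with Δl_i = b_i / cosα_i.
Slice 1: Δl = 2.4/cos(-12.5°) = 2.458 m; N'_1 = 67·cos(-12.5°) = 65.4; c'Δl = 0.74; W sinα = -14.5
Slice 2: Δl = 2.8/cos(-2.5°) = 2.803 m; N'_2 = 229·cos(-2.5°) = 228.8; c'Δl = 0.84; W sinα = -10.0
Slice 3: Δl = 1.5/cos5.8° = 1.508 m; N'_3 = 162·cos5.8° = 161.2; c'Δl = 0.45; W sinα = 16.4
Slice 4: Δl = 2.5/cos13.6° = 2.572 m; N'_4 = 253·cos13.6° = 245.9; c'Δl = 0.77; W sinα = 59.5
Slice 5: Δl = 1.6/cos21.8° = 1.723 m; N'_5 = 140·cos21.8° = 130.0; c'Δl = 0.52; W sinα = 52.0
Slice 6: Δl = 2.3/cos30.2° = 2.661 m; N'_6 = 155·cos30.2° = 134.0; c'Δl = 0.80; W sinα = 78.0
Slice 7: Δl = 2.7/cos42.1° = 3.639 m; N'_7 = 79·cos42.1° = 58.6; c'Δl = 1.09; W sinα = 53.0
Σc'Δl = 5.2 kN/m; ΣN' = 1023.8 kN/m; ΣW sinα = 234.3 kN/m
Resisting = 5.2 + 1023.8·tan26.1° = 5.2 + 501.6 = 506.8 kN/m
FS = 506.8 / 234.3 = 2.163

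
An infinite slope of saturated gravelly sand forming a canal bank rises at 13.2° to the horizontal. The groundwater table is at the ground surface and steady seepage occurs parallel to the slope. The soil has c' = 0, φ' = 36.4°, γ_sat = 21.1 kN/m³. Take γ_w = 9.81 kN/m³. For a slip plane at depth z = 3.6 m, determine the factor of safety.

FS = 1.68

With seepage parallel to the slope and the water table at the surface, the effective normal stress on the slip plane uses the buoyant unit weight γ' = γ_sat − γ_w while the driving shear stress uses γ_sat:
FS = [c' + γ' z cos²β tanφ'] / [γ_sat z sinβ cosβ]
(For c' = 0 this reduces to FS = (γ'/γ_sat)·tanφ'/tanβ.)
γ' = 21.1 − 9.81 = 11.29 kN/m³
Numerator = 0.0 + 11.29·3.6·cos²13.2°·tan36.4° = 0.0 + 11.29·3.6·0.9479·0.7373 = 28.403 kPa
Denominator = 21.1·3.6·sin13.2°·cos13.2° = 21.1·3.6·0.2284·0.9736 = 16.887 kPa
FS = 28.403 / 16.887 = 1.682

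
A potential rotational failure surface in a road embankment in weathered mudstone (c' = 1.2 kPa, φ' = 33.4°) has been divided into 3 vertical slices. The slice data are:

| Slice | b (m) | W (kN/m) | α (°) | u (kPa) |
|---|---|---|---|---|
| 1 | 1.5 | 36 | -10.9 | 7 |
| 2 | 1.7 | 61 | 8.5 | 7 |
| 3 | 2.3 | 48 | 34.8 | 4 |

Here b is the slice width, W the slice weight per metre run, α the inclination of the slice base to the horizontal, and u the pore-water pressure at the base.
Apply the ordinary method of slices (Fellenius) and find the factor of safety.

FS = 2.50

Ordinary method of slices: FS = Σ[c'·Δl_i + (W_i cosα_i − u_i·Δl_i)·tanφ'] / Σ W_i sinα_i, with Δl_i = b_i / cosα_i.
Slice 1: Δl = 1.5/cos(-10.9°) = 1.528 m; N'_1 = 36·cos(-10.9°) − 7·1.528 = 24.7; c'Δl = 1.83; W sinα = -6.8
Slice 2: Δl = 1.7/cos8.5° = 1.719 m; N'_2 = 61·cos8.5° − 7·1.719 = 48.3; c'Δl = 2.06; W sinα = 9.0
Slice 3: Δl = 2.3/cos34.8° = 2.801 m; N'_3 = 48·cos34.8° − 4·2.801 = 28.2; c'Δl = 3.36; W sinα = 27.4
Σc'Δl = 7.3 kN/m; ΣN' = 101.2 kN/m; ΣW sinα = 29.6 kN/m
Resisting = 7.3 + 101.2·tan33.4° = 7.3 + 66.7 = 74.0 kN/m
FS = 74.0 / 29.6 = 2.499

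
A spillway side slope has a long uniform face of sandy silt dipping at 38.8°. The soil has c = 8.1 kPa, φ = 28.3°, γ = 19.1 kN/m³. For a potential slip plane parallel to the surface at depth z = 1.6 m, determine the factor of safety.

For an infinite slope with a slip plane parallel to the surface (no pore pressure): FS = [c + γz cos²β tanφ] / [γz sinβ cosβ].
γz = 19.1·1.6 = 30.56 kN/m²
Numerator = 8.1 + 30.56·cos²38.8°·tan28.3° = 8.1 + 30.56·0.6074·0.5384 = 18.094 kPa
Denominator = 30.56·sin38.8°·cos38.8° = 30.56·0.6266·0.7793 = 14.924 kPa
FS = 18.094 / 14.924 = 1.212

FS = 1.21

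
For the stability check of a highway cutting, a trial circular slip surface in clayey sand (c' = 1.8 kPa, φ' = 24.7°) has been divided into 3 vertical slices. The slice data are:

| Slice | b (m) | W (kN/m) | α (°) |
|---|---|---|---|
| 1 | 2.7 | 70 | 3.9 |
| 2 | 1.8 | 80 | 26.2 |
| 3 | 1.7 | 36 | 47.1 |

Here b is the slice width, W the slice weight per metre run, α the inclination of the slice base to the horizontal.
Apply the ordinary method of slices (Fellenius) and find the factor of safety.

FS = 1.35

Ordinary method of slices: FS = Σ[c'·Δl_i + (W_i cosα_i)·tanφ'] / Σ W_i sinα_i, with Δl_i = b_i / cosα_i.
Slice 1: Δl = 2.7/cos3.9° = 2.706 m; N'_1 = 70·cos3.9° = 69.8; c'Δl = 4.87; W sinα = 4.8
Slice 2: Δl = 1.8/cos26.2° = 2.006 m; N'_2 = 80·cos26.2° = 71.8; c'Δl = 3.61; W sinα = 35.3
Slice 3: Δl = 1.7/cos47.1° = 2.497 m; N'_3 = 36·cos47.1° = 24.5; c'Δl = 4.50; W sinα = 26.4
Σc'Δl = 13.0 kN/m; ΣN' = 166.1 kN/m; ΣW sinα = 66.5 kN/m
Resisting = 13.0 + 166.1·tan24.7° = 13.0 + 76.4 = 89.4 kN/m
FS = 89.4 / 66.5 = 1.345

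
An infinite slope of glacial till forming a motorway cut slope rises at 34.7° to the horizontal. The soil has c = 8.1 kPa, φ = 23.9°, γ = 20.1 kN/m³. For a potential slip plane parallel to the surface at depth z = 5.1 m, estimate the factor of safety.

For an infinite slope with a slip plane parallel to the surface (no pore pressure): FS = [c + γz cos²β tanφ] / [γz sinβ cosβ].
γz = 20.1·5.1 = 102.51 kN/m²
Numerator = 8.1 + 102.51·cos²34.7°·tan23.9° = 8.1 + 102.51·0.6759·0.4431 = 38.805 kPa
Denominator = 102.51·sin34.7°·cos34.7° = 102.51·0.5693·0.8221 = 47.978 kPa
FS = 38.805 / 47.978 = 0.809

FS = 0.81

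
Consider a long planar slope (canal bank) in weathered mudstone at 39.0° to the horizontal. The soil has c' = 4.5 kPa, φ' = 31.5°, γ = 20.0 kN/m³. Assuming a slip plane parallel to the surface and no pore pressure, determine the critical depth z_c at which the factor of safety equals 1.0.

z_c = 1.89 m

Setting FS = 1.00 in FS = [c' + γz cos²β tanφ'] / [γz sinβ cosβ] and solving for z:
z = c' / [γ cosβ (FS·sinβ − cosβ·tanφ')]
  = 4.5 / [20.0·cos39.0°·(1.00·sin39.0° − cos39.0°·tan31.5°)]
  = 4.5 / [20.0·0.7771·(1.00·0.6293 − 0.7771·0.6128)]
  = 4.5 / 2.3794 = 1.891 m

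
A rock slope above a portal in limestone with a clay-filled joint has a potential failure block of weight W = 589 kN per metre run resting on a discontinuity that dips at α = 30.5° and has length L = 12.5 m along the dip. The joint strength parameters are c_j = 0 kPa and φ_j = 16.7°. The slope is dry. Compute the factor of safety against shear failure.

Resolving the block weight along and normal to the plane and applying the Mohr–Coulomb strength on the joint:
N' = W cosα = 589·cos30.5° = 507.5 kN/m
Driving force T = W sinα = 589·sin30.5° = 298.9 kN/m
Resisting force R = c_j·L + N'·tanφ_j = 0·12.5 + 507.5·tan16.7° = 0.0 + 152.3 = 152.3 kN/m
FS = R / T = 152.3 / 298.9 = 0.509

FS = 0.51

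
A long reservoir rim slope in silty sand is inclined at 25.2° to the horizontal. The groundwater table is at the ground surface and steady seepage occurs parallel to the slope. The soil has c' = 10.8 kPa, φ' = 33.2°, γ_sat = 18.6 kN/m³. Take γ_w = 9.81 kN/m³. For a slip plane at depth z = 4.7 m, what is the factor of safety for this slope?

With seepage parallel to the slope and the water table at the surface, the effective normal stress on the slip plane uses the buoyant unit weight γ' = γ_sat − γ_w while the driving shear stress uses γ_sat:
FS = [c' + γ' z cos²β tanφ'] / [γ_sat z sinβ cosβ]
γ' = 18.6 − 9.81 = 8.79 kN/m³
Numerator = 10.8 + 8.79·4.7·cos²25.2°·tan33.2° = 10.8 + 8.79·4.7·0.8187·0.6544 = 32.933 kPa
Denominator = 18.6·4.7·sin25.2°·cos25.2° = 18.6·4.7·0.4258·0.9048 = 33.679 kPa
FS = 32.933 / 33.679 = 0.978

FS = 0.98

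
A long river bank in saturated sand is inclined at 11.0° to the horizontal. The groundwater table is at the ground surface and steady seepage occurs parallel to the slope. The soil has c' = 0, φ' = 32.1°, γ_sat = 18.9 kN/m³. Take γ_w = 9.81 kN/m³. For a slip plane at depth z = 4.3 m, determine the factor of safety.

FS = 1.55

With seepage parallel to the slope and the water table at the surface, the effective normal stress on the slip plane uses the buoyant unit weight γ' = γ_sat − γ_w while the driving shear stress uses γ_sat:
FS = [c' + γ' z cos²β tanφ'] / [γ_sat z sinβ cosβ]
(For c' = 0 this reduces to FS = (γ'/γ_sat)·tanφ'/tanβ.)
γ' = 18.9 − 9.81 = 9.09 kN/m³
Numerator = 0.0 + 9.09·4.3·cos²11.0°·tan32.1° = 0.0 + 9.09·4.3·0.9636·0.6273 = 23.627 kPa
Denominator = 18.9·4.3·sin11.0°·cos11.0° = 18.9·4.3·0.1908·0.9816 = 15.222 kPa
FS = 23.627 / 15.222 = 1.552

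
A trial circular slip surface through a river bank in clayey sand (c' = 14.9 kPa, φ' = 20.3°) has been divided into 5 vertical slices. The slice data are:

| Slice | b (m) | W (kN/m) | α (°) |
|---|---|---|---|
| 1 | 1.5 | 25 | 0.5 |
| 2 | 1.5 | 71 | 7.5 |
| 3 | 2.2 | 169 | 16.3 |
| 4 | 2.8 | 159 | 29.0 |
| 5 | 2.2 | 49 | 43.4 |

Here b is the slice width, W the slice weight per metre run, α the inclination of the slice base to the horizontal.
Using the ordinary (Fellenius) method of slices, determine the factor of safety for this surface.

Ordinary method of slices: FS = Σ[c'·Δl_i + (W_i cosα_i)·tanφ'] / Σ W_i sinα_i, with Δl_i = b_i / cosα_i.
Slice 1: Δl = 1.5/cos0.5° = 1.500 m; N'_1 = 25·cos0.5° = 25.0; c'Δl = 22.35; W sinα = 0.2
Slice 2: Δl = 1.5/cos7.5° = 1.513 m; N'_2 = 71·cos7.5° = 70.4; c'Δl = 22.54; W sinα = 9.3
Slice 3: Δl = 2.2/cos16.3° = 2.292 m; N'_3 = 169·cos16.3° = 162.2; c'Δl = 34.15; W sinα = 47.4
Slice 4: Δl = 2.8/cos29.0° = 3.201 m; N'_4 = 159·cos29.0° = 139.1; c'Δl = 47.70; W sinα = 77.1
Slice 5: Δl = 2.2/cos43.4° = 3.028 m; N'_5 = 49·cos43.4° = 35.6; c'Δl = 45.12; W sinα = 33.7
Σc'Δl = 171.9 kN/m; ΣN' = 432.3 kN/m; ΣW sinα = 167.7 kN/m
Resisting = 171.9 + 432.3·tan20.3° = 171.9 + 159.9 = 331.8 kN/m
FS = 331.8 / 167.7 = 1.979

FS = 1.98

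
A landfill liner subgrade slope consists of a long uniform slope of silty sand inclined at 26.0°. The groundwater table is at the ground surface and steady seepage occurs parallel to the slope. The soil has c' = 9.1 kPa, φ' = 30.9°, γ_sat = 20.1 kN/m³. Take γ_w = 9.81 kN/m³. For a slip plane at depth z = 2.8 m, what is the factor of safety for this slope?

FS = 1.04

With seepage parallel to the slope and the water table at the surface, the effective normal stress on the slip plane uses the buoyant unit weight γ' = γ_sat − γ_w while the driving shear stress uses γ_sat:
FS = [c' + γ' z cos²β tanφ'] / [γ_sat z sinβ cosβ]
γ' = 20.1 − 9.81 = 10.29 kN/m³
Numerator = 9.1 + 10.29·2.8·cos²26.0°·tan30.9° = 9.1 + 10.29·2.8·0.8078·0.5985 = 23.030 kPa
Denominator = 20.1·2.8·sin26.0°·cos26.0° = 20.1·2.8·0.4384·0.8988 = 22.175 kPa
FS = 23.030 / 22.175 = 1.039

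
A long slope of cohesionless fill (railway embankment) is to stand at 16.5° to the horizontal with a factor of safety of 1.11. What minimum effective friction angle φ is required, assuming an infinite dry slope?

φ = 18.2°

FS = tanφ/tanβ ⇒ tanφ = FS · tanβ = 1.11 · tan16.5° = 0.3288
φ = arctan(0.3288) = 18.20°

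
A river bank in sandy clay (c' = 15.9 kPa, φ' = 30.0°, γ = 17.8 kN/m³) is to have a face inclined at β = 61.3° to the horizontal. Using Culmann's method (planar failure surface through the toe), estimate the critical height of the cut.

H_c = 18.65 m

Culmann's analysis gives the critical failure plane at α_cr = (β + φ')/2 = (61.3 + 30.0)/2 = 45.6°, and the critical height
H_c = (4c'/γ) · sinβ cosφ' / [1 − cos(β − φ')]
    = (4·15.9/17.8) · sin61.3°·cos30.0° / [1 − cos(31.3°)]
    = 3.573 · 0.8771·0.8660 / [1 − 0.8545]
    = 3.573 · 0.7596 / 0.1455
    = 18.65 m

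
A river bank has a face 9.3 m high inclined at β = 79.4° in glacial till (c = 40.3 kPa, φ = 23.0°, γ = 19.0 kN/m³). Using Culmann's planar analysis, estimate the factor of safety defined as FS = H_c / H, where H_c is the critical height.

FS = 1.85

H_c = (4c/γ) · sinβ cosφ / [1 − cos(β − φ)]
    = (4·40.3/19.0) · sin79.4°·cos23.0° / [1 − cos56.4°]
    = 8.484 · 0.9048 / 0.4466 = 17.19 m
FS = H_c / H = 17.19 / 9.3 = 1.848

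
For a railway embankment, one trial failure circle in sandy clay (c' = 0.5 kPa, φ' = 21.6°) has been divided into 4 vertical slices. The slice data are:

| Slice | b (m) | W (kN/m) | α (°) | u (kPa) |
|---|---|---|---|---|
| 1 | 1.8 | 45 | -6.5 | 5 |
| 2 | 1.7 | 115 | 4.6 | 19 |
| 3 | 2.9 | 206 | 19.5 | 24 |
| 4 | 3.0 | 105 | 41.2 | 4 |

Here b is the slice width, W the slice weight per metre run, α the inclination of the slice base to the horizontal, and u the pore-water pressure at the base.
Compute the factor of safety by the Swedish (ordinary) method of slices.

FS = 0.88

Ordinary method of slices: FS = Σ[c'·Δl_i + (W_i cosα_i − u_i·Δl_i)·tanφ'] / Σ W_i sinα_i, with Δl_i = b_i / cosα_i.
Slice 1: Δl = 1.8/cos(-6.5°) = 1.812 m; N'_1 = 45·cos(-6.5°) − 5·1.812 = 35.7; c'Δl = 0.91; W sinα = -5.1
Slice 2: Δl = 1.7/cos4.6° = 1.705 m; N'_2 = 115·cos4.6° − 19·1.705 = 82.2; c'Δl = 0.85; W sinα = 9.2
Slice 3: Δl = 2.9/cos19.5° = 3.076 m; N'_3 = 206·cos19.5° − 24·3.076 = 120.3; c'Δl = 1.54; W sinα = 68.8
Slice 4: Δl = 3.0/cos41.2° = 3.987 m; N'_4 = 105·cos41.2° − 4·3.987 = 63.1; c'Δl = 1.99; W sinα = 69.2
Σc'Δl = 5.3 kN/m; ΣN' = 301.3 kN/m; ΣW sinα = 142.1 kN/m
Resisting = 5.3 + 301.3·tan21.6° = 5.3 + 119.3 = 124.6 kN/m
FS = 124.6 / 142.1 = 0.877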